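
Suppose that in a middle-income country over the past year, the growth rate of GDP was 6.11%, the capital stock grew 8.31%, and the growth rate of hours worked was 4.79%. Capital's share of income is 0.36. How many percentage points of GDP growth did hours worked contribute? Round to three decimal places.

Labor's share = 1 − 0.36 = 0.64.
Contribution = share × growth = 0.64 × 4.79 = 3.0656 pp.

3.066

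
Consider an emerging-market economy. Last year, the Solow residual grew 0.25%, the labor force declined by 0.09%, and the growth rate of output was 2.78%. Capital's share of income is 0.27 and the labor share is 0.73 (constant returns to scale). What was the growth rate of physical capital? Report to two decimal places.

9.61%

Labor's share = 1 − 0.27 = 0.73.
gY = gA + 0.73×(-0.09) + 0.27×g.
0.27×g = 2.78 − 0.25 + 0.0657 = 2.5957.
g = 2.5957 / 0.27 = 9.6137%.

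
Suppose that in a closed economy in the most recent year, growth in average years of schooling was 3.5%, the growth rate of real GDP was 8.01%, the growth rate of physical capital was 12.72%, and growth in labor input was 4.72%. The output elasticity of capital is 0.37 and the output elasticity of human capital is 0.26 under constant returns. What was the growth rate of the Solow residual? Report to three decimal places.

0.647%

Labor's share = 1 − 0.37 − 0.26 = 0.37.
Physical capital: 0.37 × 12.72 = 4.7064 pp.
Average years of schooling: 0.26 × 3.5 = 0.91 pp.
Labor input: 0.37 × 4.72 = 1.7464 pp.
TFP growth = 8.01 − 7.3628 = 0.6472%.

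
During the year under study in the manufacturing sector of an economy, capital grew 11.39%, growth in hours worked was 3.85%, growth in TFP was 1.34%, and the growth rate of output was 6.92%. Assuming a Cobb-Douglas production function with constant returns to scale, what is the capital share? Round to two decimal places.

gY = gA + α·gK + (1−α)·gL, so gY − gA − gL = α(gK − gL).
6.92 − 1.34 − 3.85 = α × (11.39 − 3.85).
1.73 = 7.54 α, so α = 0.2294.

α = 0.23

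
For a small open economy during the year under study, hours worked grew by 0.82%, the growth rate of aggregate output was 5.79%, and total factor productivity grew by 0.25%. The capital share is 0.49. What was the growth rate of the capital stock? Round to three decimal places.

Labor's share = 1 − 0.49 = 0.51.
gY = gA + 0.51×0.82 + 0.49×g.
0.49×g = 5.79 − 0.25 − 0.4182 = 5.1218.
g = 5.1218 / 0.49 = 10.45265%.

10.453%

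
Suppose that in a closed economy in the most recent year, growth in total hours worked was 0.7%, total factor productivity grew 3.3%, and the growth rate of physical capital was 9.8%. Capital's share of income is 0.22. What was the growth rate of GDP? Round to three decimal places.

Labor's share = 1 − 0.22 = 0.78.
Physical capital: 0.22 × 9.8 = 2.156 pp.
Total hours worked: 0.78 × 0.7 = 0.546 pp.
Output growth = 3.3 + 2.702 = 6.002%.

6.002%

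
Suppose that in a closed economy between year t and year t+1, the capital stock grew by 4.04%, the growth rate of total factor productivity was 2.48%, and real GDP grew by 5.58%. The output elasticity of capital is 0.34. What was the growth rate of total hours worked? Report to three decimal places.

Total hours worked growth was 2.616%.

Labor's share = 1 − 0.34 = 0.66.
gY = gA + 0.34×4.04 + 0.66×g.
0.66×g = 5.58 − 2.48 − 1.3736 = 1.7264.
g = 1.7264 / 0.66 = 2.61576%.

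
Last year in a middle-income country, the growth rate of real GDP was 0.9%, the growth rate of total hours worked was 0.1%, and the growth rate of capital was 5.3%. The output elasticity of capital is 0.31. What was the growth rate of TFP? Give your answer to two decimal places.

-0.81%

Labor's share = 1 − 0.31 = 0.69.
Capital: 0.31 × 5.3 = 1.643 pp.
Total hours worked: 0.69 × 0.1 = 0.069 pp.
TFP growth = 0.9 − 1.712 = -0.812%.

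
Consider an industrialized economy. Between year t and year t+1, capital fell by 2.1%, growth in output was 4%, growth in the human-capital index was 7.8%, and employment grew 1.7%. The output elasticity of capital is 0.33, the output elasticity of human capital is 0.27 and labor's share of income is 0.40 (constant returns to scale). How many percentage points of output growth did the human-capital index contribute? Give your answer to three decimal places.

Contribution = share × growth = 0.27 × 7.8 = 2.106 pp.

2.106 percentage points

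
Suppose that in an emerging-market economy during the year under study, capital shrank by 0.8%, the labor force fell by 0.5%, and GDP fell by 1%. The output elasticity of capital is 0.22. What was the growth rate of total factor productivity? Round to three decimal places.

Labor's share = 1 − 0.22 = 0.78.
Capital: 0.22 × (-0.8) = -0.176 pp.
The labor force: 0.78 × (-0.5) = -0.39 pp.
TFP growth = -1 + 0.566 = -0.434%.

-0.434%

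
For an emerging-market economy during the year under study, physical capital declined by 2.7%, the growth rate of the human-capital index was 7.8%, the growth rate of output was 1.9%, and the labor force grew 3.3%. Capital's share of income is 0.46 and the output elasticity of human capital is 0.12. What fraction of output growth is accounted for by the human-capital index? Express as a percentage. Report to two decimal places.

49.26%

The human-capital index contributed 0.12 × 7.8 = 0.936 pp.
Share of growth = 0.936 / 1.9 × 100 = 49.2632%.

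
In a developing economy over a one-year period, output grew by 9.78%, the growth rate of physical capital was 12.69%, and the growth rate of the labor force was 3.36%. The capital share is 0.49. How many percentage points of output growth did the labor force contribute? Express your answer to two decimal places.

Labor's share = 1 − 0.49 = 0.51.
Contribution = share × growth = 0.51 × 3.36 = 1.7136 pp.

1.71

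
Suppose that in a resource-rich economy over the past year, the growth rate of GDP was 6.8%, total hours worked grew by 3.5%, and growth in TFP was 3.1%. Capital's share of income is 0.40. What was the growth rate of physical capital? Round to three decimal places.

4.000%

Labor's share = 1 − 0.4 = 0.6.
gY = gA + 0.6×3.5 + 0.4×g.
0.4×g = 6.8 − 3.1 − 2.1 = 1.6.
g = 1.6 / 0.4 = 4%.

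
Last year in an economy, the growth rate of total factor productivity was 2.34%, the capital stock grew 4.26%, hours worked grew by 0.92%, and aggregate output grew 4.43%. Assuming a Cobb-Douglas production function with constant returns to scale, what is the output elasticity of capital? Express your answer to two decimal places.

0.35

gY = gA + α·gK + (1−α)·gL, so gY − gA − gL = α(gK − gL).
4.43 − 2.34 − 0.92 = α × (4.26 − 0.92).
1.17 = 3.34 α, so α = 0.3503.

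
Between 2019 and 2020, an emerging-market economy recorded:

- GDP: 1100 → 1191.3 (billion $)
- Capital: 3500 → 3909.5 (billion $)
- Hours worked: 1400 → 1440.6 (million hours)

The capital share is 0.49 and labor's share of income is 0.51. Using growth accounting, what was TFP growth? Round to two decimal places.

GDP growth = (1191.3 − 1100) / 1100 = 8.3%.
Capital growth = (3909.5 − 3500) / 3500 = 11.7%.
Hours worked growth = (1440.6 − 1400) / 1400 = 2.9%.
Labor's share = 1 − 0.49 = 0.51.
Capital: 0.49 × 11.7 = 5.733 pp.
Hours worked: 0.51 × 2.9 = 1.479 pp.
TFP growth = 8.3 − 7.212 = 1.088%.

1.09%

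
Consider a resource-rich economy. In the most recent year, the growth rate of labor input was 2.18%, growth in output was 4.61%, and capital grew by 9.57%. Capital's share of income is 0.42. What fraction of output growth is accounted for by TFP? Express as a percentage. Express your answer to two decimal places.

Labor's share = 1 − 0.42 = 0.58.
Capital: 0.42 × 9.57 = 4.0194 pp.
Labor input: 0.58 × 2.18 = 1.2644 pp.
TFP growth = 4.61 − 5.2838 = -0.6738%.
TFP share of growth = -0.6738 / 4.61 × 100 = -14.6161%.

TFP accounted for -14.62% of growth.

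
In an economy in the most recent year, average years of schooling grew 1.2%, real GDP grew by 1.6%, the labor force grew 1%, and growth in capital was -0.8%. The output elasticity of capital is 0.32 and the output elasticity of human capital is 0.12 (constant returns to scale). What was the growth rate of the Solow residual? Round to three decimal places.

Labor's share = 1 − 0.32 − 0.12 = 0.56.
Capital: 0.32 × (-0.8) = -0.256 pp.
Average years of schooling: 0.12 × 1.2 = 0.144 pp.
The labor force: 0.56 × 1 = 0.56 pp.
TFP growth = 1.6 − 0.448 = 1.152%.

1.152%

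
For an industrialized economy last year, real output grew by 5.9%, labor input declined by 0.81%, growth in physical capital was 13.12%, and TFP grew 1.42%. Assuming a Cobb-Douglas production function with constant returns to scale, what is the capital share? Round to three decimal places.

gY = gA + α·gK + (1−α)·gL, so gY − gA − gL = α(gK − gL).
5.9 − 1.42 + 0.81 = α × (13.12 − (-0.81)).
5.29 = 13.93 α, so α = 0.37976.

α = 0.380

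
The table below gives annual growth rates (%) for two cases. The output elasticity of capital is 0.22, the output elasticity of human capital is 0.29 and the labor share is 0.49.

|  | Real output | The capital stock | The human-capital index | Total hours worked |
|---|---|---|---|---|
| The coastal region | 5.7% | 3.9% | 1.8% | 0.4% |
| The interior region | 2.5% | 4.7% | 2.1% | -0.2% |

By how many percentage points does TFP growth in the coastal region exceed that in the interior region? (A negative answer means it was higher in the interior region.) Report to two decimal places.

Labor's share = 1 − 0.22 − 0.29 = 0.49.
The coastal region: TFP = 5.7 − 0.858 − 0.522 − 0.196 = 4.124%.
The interior region: TFP = 2.5 − 1.034 − 0.609 + 0.098 = 0.955%.
Difference = 4.124 − (0.955) = 3.169 pp.

3.17 percentage points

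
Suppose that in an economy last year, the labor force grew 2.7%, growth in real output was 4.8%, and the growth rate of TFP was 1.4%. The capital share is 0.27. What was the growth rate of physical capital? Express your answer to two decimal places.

Physical capital grew 5.29%.

Labor's share = 1 − 0.27 = 0.73.
gY = gA + 0.73×2.7 + 0.27×g.
0.27×g = 4.8 − 1.4 − 1.971 = 1.429.
g = 1.429 / 0.27 = 5.2926%.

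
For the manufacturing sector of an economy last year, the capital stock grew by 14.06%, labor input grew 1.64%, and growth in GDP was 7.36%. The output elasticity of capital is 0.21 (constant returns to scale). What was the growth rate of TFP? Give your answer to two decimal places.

Labor's share = 1 − 0.21 = 0.79.
The capital stock: 0.21 × 14.06 = 2.9526 pp.
Labor input: 0.79 × 1.64 = 1.2956 pp.
TFP growth = 7.36 − 4.2482 = 3.1118%.

3.11%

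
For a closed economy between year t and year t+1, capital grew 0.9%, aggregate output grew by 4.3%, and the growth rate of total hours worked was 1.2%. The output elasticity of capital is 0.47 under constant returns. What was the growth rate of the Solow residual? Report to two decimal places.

Labor's share = 1 − 0.47 = 0.53.
Capital: 0.47 × 0.9 = 0.423 pp.
Total hours worked: 0.53 × 1.2 = 0.636 pp.
TFP growth = 4.3 − 1.059 = 3.241%.

3.24%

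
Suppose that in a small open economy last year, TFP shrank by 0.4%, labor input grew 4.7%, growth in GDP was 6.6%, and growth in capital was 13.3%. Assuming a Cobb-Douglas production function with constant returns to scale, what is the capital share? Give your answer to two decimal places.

gY = gA + α·gK + (1−α)·gL, so gY − gA − gL = α(gK − gL).
6.6 + 0.4 − 4.7 = α × (13.3 − 4.7).
2.3 = 8.6 α, so α = 0.2674.

The capital share is 0.27.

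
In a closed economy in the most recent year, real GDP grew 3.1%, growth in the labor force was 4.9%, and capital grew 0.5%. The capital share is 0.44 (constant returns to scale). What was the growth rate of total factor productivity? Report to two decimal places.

Labor's share = 1 − 0.44 = 0.56.
Capital: 0.44 × 0.5 = 0.22 pp.
The labor force: 0.56 × 4.9 = 2.744 pp.
TFP growth = 3.1 − 2.964 = 0.136%.

0.14%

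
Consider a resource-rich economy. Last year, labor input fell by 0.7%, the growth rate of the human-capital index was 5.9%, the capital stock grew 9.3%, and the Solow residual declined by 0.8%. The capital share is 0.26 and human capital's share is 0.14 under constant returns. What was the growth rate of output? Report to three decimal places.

Labor's share = 1 − 0.26 − 0.14 = 0.6.
The capital stock: 0.26 × 9.3 = 2.418 pp.
The human-capital index: 0.14 × 5.9 = 0.826 pp.
Labor input: 0.6 × (-0.7) = -0.42 pp.
Output growth = -0.8 + 2.824 = 2.024%.

Output growth was 2.024%.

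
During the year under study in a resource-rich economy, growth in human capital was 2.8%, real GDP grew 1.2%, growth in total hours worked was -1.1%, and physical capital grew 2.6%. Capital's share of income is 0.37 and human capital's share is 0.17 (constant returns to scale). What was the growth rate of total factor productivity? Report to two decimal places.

Labor's share = 1 − 0.37 − 0.17 = 0.46.
Physical capital: 0.37 × 2.6 = 0.962 pp.
Human capital: 0.17 × 2.8 = 0.476 pp.
Total hours worked: 0.46 × (-1.1) = -0.506 pp.
TFP growth = 1.2 − 0.932 = 0.268%.

0.27%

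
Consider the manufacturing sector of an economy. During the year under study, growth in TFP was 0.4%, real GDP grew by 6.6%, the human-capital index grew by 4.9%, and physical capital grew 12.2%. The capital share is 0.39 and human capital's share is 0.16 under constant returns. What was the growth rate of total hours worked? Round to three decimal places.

1.462%

Labor's share = 1 − 0.39 − 0.16 = 0.45.
gY = gA + 0.39×12.2 + 0.16×4.9 + 0.45×g.
0.45×g = 6.6 − 0.4 − 5.542 = 0.658.
g = 0.658 / 0.45 = 1.46222%.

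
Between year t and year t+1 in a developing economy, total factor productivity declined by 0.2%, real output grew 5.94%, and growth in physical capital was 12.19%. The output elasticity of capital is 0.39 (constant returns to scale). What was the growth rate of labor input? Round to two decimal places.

2.27%

Labor's share = 1 − 0.39 = 0.61.
gY = gA + 0.39×12.19 + 0.61×g.
0.61×g = 5.94 + 0.2 − 4.7541 = 1.3859.
g = 1.3859 / 0.61 = 2.272%.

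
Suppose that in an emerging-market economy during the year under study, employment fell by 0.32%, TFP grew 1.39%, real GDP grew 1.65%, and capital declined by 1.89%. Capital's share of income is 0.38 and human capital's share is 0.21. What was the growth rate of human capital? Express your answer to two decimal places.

5.28%

Labor's share = 1 − 0.38 − 0.21 = 0.41.
gY = gA + 0.38×(-1.89) + 0.41×(-0.32) + 0.21×g.
0.21×g = 1.65 − 1.39 + 0.8494 = 1.1094.
g = 1.1094 / 0.21 = 5.2829%.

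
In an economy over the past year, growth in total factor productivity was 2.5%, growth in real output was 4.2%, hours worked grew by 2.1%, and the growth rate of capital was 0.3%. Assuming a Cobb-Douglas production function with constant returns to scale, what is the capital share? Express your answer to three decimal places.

gY = gA + α·gK + (1−α)·gL, so gY − gA − gL = α(gK − gL).
4.2 − 2.5 − 2.1 = α × (0.3 − 2.1).
-0.4 = -1.8 α, so α = 0.22222.

α = 0.222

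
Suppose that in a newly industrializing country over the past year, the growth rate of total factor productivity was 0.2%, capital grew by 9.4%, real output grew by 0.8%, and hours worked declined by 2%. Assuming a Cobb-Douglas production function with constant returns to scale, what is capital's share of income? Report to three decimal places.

0.228

gY = gA + α·gK + (1−α)·gL, so gY − gA − gL = α(gK − gL).
0.8 − 0.2 + 2 = α × (9.4 − (-2)).
2.6 = 11.4 α, so α = 0.22807.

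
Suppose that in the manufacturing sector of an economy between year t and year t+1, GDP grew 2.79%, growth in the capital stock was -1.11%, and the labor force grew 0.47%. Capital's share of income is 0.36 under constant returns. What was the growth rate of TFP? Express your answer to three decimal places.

Labor's share = 1 − 0.36 = 0.64.
The capital stock: 0.36 × (-1.11) = -0.3996 pp.
The labor force: 0.64 × 0.47 = 0.3008 pp.
TFP growth = 2.79 + 0.0988 = 2.8888%.

TFP grew 2.889%.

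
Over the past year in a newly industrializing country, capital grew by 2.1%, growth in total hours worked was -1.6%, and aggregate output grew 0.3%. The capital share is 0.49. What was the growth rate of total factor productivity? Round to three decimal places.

Labor's share = 1 − 0.49 = 0.51.
Capital: 0.49 × 2.1 = 1.029 pp.
Total hours worked: 0.51 × (-1.6) = -0.816 pp.
TFP growth = 0.3 − 0.213 = 0.087%.

0.087%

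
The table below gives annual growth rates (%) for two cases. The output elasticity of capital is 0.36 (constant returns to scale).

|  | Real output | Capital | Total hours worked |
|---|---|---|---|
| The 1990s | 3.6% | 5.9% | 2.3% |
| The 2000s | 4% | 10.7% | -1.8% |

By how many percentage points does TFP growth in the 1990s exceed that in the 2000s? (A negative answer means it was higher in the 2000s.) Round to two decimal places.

-1.30 percentage points

Labor's share = 1 − 0.36 = 0.64.
The 1990s: TFP = 3.6 − 2.124 − 1.472 = 0.004%.
The 2000s: TFP = 4 − 3.852 + 1.152 = 1.3%.
Difference = 0.004 − (1.3) = -1.296 pp.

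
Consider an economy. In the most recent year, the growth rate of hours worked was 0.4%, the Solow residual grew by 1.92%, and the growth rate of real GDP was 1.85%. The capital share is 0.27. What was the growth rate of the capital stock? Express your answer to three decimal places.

Labor's share = 1 − 0.27 = 0.73.
gY = gA + 0.73×0.4 + 0.27×g.
0.27×g = 1.85 − 1.92 − 0.292 = -0.362.
g = -0.362 / 0.27 = -1.34074%.

-1.341%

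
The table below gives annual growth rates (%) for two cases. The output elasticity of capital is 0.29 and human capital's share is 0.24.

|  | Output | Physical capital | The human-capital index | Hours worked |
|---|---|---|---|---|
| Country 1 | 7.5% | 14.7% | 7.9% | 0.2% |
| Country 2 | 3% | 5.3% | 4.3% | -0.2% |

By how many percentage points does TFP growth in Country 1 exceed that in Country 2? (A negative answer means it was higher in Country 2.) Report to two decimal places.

0.72 percentage points

Labor's share = 1 − 0.29 − 0.24 = 0.47.
Country 1: TFP = 7.5 − 4.263 − 1.896 − 0.094 = 1.247%.
Country 2: TFP = 3 − 1.537 − 1.032 + 0.094 = 0.525%.
Difference = 1.247 − (0.525) = 0.722 pp.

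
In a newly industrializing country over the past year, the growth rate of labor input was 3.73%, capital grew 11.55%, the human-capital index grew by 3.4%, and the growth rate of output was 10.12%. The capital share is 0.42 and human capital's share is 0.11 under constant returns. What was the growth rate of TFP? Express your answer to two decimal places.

3.14%

Labor's share = 1 − 0.42 − 0.11 = 0.47.
Capital: 0.42 × 11.55 = 4.851 pp.
The human-capital index: 0.11 × 3.4 = 0.374 pp.
Labor input: 0.47 × 3.73 = 1.7531 pp.
TFP growth = 10.12 − 6.9781 = 3.1419%.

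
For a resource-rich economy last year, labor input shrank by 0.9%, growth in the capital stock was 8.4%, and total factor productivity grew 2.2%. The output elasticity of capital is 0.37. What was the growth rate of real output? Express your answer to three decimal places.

Labor's share = 1 − 0.37 = 0.63.
The capital stock: 0.37 × 8.4 = 3.108 pp.
Labor input: 0.63 × (-0.9) = -0.567 pp.
Output growth = 2.2 + 2.541 = 4.741%.

4.741%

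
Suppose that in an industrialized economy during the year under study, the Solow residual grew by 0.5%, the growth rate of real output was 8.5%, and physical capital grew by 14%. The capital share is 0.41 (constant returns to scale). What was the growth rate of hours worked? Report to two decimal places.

3.83%

Labor's share = 1 − 0.41 = 0.59.
gY = gA + 0.41×14 + 0.59×g.
0.59×g = 8.5 − 0.5 − 5.74 = 2.26.
g = 2.26 / 0.59 = 3.8305%.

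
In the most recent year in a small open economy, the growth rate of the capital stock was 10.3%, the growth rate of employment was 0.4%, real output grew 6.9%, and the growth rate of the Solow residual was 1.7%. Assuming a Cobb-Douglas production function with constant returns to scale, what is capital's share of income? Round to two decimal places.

gY = gA + α·gK + (1−α)·gL, so gY − gA − gL = α(gK − gL).
6.9 − 1.7 − 0.4 = α × (10.3 − 0.4).
4.8 = 9.9 α, so α = 0.4848.

Capital's share of income is 0.48.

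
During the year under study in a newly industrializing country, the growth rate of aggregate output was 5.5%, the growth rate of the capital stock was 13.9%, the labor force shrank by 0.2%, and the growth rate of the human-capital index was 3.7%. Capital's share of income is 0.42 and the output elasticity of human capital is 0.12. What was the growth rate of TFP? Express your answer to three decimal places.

Labor's share = 1 − 0.42 − 0.12 = 0.46.
The capital stock: 0.42 × 13.9 = 5.838 pp.
The human-capital index: 0.12 × 3.7 = 0.444 pp.
The labor force: 0.46 × (-0.2) = -0.092 pp.
TFP growth = 5.5 − 6.19 = -0.69%.

-0.690%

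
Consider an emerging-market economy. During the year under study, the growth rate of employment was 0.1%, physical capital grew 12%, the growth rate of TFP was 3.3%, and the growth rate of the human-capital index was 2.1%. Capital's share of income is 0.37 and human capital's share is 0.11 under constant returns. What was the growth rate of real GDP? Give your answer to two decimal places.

8.02%

Labor's share = 1 − 0.37 − 0.11 = 0.52.
Physical capital: 0.37 × 12 = 4.44 pp.
The human-capital index: 0.11 × 2.1 = 0.231 pp.
Employment: 0.52 × 0.1 = 0.052 pp.
Output growth = 3.3 + 4.723 = 8.023%.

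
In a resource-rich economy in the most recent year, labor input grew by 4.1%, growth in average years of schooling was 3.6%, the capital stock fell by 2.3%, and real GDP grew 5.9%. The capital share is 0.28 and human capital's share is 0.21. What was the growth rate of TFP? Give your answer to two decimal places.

Labor's share = 1 − 0.28 − 0.21 = 0.51.
The capital stock: 0.28 × (-2.3) = -0.644 pp.
Average years of schooling: 0.21 × 3.6 = 0.756 pp.
Labor input: 0.51 × 4.1 = 2.091 pp.
TFP growth = 5.9 − 2.203 = 3.697%.

3.70%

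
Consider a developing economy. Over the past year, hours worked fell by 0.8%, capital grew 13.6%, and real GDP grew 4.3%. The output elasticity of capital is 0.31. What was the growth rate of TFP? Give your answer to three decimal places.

Labor's share = 1 − 0.31 = 0.69.
Capital: 0.31 × 13.6 = 4.216 pp.
Hours worked: 0.69 × (-0.8) = -0.552 pp.
TFP growth = 4.3 − 3.664 = 0.636%.

TFP grew 0.636%.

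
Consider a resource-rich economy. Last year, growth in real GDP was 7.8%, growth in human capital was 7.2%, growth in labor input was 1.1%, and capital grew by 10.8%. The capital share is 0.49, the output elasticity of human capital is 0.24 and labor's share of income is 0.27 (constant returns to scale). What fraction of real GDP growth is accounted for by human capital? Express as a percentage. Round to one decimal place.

Human capital accounted for 22.2% of growth.

Human capital contributed 0.24 × 7.2 = 1.728 pp.
Share of growth = 1.728 / 7.8 × 100 = 22.154%.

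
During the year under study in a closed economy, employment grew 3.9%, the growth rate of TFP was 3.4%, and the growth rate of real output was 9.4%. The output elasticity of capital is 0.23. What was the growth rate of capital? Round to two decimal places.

Labor's share = 1 − 0.23 = 0.77.
gY = gA + 0.77×3.9 + 0.23×g.
0.23×g = 9.4 − 3.4 − 3.003 = 2.997.
g = 2.997 / 0.23 = 13.0304%.

Capital grew 13.03%.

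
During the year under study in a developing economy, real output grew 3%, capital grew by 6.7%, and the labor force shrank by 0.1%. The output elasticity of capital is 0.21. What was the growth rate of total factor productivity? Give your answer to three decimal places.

Total factor productivity growth was 1.672%.

Labor's share = 1 − 0.21 = 0.79.
Capital: 0.21 × 6.7 = 1.407 pp.
The labor force: 0.79 × (-0.1) = -0.079 pp.
TFP growth = 3 − 1.328 = 1.672%.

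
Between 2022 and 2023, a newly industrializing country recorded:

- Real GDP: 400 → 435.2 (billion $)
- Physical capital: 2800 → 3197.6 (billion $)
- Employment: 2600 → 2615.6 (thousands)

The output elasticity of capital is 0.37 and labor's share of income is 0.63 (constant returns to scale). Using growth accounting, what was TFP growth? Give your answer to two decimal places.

Real GDP growth = (435.2 − 400) / 400 = 8.8%.
Physical capital growth = (3197.6 − 2800) / 2800 = 14.2%.
Employment growth = (2615.6 − 2600) / 2600 = 0.6%.
Labor's share = 1 − 0.37 = 0.63.
Physical capital: 0.37 × 14.2 = 5.254 pp.
Employment: 0.63 × 0.6 = 0.378 pp.
TFP growth = 8.8 − 5.632 = 3.168%.

3.17%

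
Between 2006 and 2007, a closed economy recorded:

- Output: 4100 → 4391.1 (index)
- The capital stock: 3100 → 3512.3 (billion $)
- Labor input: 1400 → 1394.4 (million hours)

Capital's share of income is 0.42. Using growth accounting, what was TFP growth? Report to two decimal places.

Output growth = (4391.1 − 4100) / 4100 = 7.1%.
The capital stock growth = (3512.3 − 3100) / 3100 = 13.3%.
Labor input growth = (1394.4 − 1400) / 1400 = -0.4%.
Labor's share = 1 − 0.42 = 0.58.
The capital stock: 0.42 × 13.3 = 5.586 pp.
Labor input: 0.58 × (-0.4) = -0.232 pp.
TFP growth = 7.1 − 5.354 = 1.746%.

TFP grew 1.75%.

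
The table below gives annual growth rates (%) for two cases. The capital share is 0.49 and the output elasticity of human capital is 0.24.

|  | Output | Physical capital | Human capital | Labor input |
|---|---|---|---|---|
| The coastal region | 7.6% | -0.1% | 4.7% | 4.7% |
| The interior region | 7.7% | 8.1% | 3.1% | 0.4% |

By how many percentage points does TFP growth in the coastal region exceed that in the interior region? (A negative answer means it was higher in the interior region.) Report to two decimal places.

Labor's share = 1 − 0.49 − 0.24 = 0.27.
The coastal region: TFP = 7.6 + 0.049 − 1.128 − 1.269 = 5.252%.
The interior region: TFP = 7.7 − 3.969 − 0.744 − 0.108 = 2.879%.
Difference = 5.252 − (2.879) = 2.373 pp.

2.37 percentage points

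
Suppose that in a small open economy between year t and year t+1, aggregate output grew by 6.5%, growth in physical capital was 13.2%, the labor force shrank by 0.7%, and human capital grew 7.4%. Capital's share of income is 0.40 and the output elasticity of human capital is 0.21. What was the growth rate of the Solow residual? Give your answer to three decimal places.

-0.061%

Labor's share = 1 − 0.4 − 0.21 = 0.39.
Physical capital: 0.4 × 13.2 = 5.28 pp.
Human capital: 0.21 × 7.4 = 1.554 pp.
The labor force: 0.39 × (-0.7) = -0.273 pp.
TFP growth = 6.5 − 6.561 = -0.061%.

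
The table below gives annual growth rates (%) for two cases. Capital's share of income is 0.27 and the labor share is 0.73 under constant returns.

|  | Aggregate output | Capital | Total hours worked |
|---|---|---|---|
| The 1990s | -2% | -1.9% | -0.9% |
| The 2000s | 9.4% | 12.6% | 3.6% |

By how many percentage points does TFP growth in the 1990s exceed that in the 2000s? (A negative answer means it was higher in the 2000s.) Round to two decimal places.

Labor's share = 1 − 0.27 = 0.73.
The 1990s: TFP = -2 + 0.513 + 0.657 = -0.83%.
The 2000s: TFP = 9.4 − 3.402 − 2.628 = 3.37%.
Difference = -0.83 − (3.37) = -4.2 pp.

-4.20 percentage points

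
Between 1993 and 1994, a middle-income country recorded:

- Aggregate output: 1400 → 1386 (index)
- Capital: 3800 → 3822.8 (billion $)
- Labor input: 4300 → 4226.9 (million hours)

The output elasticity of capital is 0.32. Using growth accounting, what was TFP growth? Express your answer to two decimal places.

-0.04%

Aggregate output growth = (1386 − 1400) / 1400 = -1%.
Capital growth = (3822.8 − 3800) / 3800 = 0.6%.
Labor input growth = (4226.9 − 4300) / 4300 = -1.7%.
Labor's share = 1 − 0.32 = 0.68.
Capital: 0.32 × 0.6 = 0.192 pp.
Labor input: 0.68 × (-1.7) = -1.156 pp.
TFP growth = -1 + 0.964 = -0.036%.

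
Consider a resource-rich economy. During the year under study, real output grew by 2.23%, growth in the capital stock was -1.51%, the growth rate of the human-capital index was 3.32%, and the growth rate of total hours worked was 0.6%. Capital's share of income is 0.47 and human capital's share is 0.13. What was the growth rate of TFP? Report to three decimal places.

2.268%

Labor's share = 1 − 0.47 − 0.13 = 0.4.
The capital stock: 0.47 × (-1.51) = -0.7097 pp.
The human-capital index: 0.13 × 3.32 = 0.4316 pp.
Total hours worked: 0.4 × 0.6 = 0.24 pp.
TFP growth = 2.23 + 0.0381 = 2.2681%.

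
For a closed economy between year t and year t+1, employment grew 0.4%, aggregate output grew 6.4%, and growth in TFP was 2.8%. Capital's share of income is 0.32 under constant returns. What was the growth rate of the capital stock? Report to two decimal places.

Labor's share = 1 − 0.32 = 0.68.
gY = gA + 0.68×0.4 + 0.32×g.
0.32×g = 6.4 − 2.8 − 0.272 = 3.328.
g = 3.328 / 0.32 = 10.4%.

10.40%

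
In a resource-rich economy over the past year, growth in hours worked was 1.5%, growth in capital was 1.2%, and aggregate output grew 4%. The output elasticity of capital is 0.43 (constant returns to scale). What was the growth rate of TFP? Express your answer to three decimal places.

TFP grew 2.629%.

Labor's share = 1 − 0.43 = 0.57.
Capital: 0.43 × 1.2 = 0.516 pp.
Hours worked: 0.57 × 1.5 = 0.855 pp.
TFP growth = 4 − 1.371 = 2.629%.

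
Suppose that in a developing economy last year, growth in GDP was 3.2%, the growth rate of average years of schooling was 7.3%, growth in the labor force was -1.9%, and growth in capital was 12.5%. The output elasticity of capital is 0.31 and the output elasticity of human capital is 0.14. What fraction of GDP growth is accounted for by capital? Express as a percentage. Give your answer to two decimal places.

Capital accounted for 121.09% of growth.

Capital contributed 0.31 × 12.5 = 3.875 pp.
Share of growth = 3.875 / 3.2 × 100 = 121.0938%.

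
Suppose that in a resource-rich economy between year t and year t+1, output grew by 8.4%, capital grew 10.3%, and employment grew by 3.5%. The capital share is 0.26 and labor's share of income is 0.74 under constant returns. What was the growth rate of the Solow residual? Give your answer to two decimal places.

3.13%

Labor's share = 1 − 0.26 = 0.74.
Capital: 0.26 × 10.3 = 2.678 pp.
Employment: 0.74 × 3.5 = 2.59 pp.
TFP growth = 8.4 − 5.268 = 3.132%.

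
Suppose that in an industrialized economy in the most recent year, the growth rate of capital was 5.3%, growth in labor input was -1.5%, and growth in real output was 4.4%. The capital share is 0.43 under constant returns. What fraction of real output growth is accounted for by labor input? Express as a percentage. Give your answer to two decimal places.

Labor input accounted for -19.43% of growth.

Labor's share = 1 − 0.43 = 0.57.
Labor input contributed 0.57 × (-1.5) = -0.855 pp.
Share of growth = -0.855 / 4.4 × 100 = -19.4318%.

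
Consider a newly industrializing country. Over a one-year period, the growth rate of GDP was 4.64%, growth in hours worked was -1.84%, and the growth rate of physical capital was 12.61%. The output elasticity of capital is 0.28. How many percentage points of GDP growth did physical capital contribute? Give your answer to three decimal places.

Contribution = share × growth = 0.28 × 12.61 = 3.5308 pp.

3.531 pp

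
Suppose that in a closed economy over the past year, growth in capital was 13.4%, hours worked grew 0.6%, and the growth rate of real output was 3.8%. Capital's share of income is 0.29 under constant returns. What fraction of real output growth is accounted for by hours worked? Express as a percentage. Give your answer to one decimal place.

Labor's share = 1 − 0.29 = 0.71.
Hours worked contributed 0.71 × 0.6 = 0.426 pp.
Share of growth = 0.426 / 3.8 × 100 = 11.211%.

11.2%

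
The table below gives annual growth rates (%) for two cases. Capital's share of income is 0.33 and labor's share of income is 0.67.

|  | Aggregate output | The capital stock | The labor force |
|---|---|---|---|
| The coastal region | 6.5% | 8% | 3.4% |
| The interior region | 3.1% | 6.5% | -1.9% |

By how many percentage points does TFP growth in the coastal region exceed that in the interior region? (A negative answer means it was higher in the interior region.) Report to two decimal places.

-0.65 percentage points

Labor's share = 1 − 0.33 = 0.67.
The coastal region: TFP = 6.5 − 2.64 − 2.278 = 1.582%.
The interior region: TFP = 3.1 − 2.145 + 1.273 = 2.228%.
Difference = 1.582 − (2.228) = -0.646 pp.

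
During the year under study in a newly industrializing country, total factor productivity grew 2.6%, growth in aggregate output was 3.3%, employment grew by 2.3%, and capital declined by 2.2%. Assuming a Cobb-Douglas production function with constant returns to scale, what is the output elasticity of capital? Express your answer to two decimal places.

The output elasticity of capital is 0.36.

gY = gA + α·gK + (1−α)·gL, so gY − gA − gL = α(gK − gL).
3.3 − 2.6 − 2.3 = α × (-2.2 − 2.3).
-1.6 = -4.5 α, so α = 0.3556.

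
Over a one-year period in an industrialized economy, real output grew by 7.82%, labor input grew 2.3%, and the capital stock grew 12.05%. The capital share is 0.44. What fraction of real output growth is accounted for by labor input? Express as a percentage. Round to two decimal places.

Labor's share = 1 − 0.44 = 0.56.
Labor input contributed 0.56 × 2.3 = 1.288 pp.
Share of growth = 1.288 / 7.82 × 100 = 16.4706%.

16.47%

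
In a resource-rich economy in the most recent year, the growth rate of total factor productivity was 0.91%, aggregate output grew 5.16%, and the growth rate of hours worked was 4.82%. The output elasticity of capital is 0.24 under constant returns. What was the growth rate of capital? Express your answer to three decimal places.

Capital growth was 2.445%.

Labor's share = 1 − 0.24 = 0.76.
gY = gA + 0.76×4.82 + 0.24×g.
0.24×g = 5.16 − 0.91 − 3.6632 = 0.5868.
g = 0.5868 / 0.24 = 2.445%.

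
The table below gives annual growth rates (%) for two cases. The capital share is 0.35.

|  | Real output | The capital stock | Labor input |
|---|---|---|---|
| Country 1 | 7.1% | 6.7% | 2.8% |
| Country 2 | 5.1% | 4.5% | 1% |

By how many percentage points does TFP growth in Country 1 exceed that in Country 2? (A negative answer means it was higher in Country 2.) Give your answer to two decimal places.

0.06 percentage points

Labor's share = 1 − 0.35 = 0.65.
Country 1: TFP = 7.1 − 2.345 − 1.82 = 2.935%.
Country 2: TFP = 5.1 − 1.575 − 0.65 = 2.875%.
Difference = 2.935 − (2.875) = 0.06 pp.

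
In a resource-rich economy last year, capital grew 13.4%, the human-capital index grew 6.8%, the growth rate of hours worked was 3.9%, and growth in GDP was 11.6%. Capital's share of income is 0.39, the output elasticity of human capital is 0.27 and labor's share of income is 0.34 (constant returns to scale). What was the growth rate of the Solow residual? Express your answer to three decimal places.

3.212%

Labor's share = 1 − 0.39 − 0.27 = 0.34.
Capital: 0.39 × 13.4 = 5.226 pp.
The human-capital index: 0.27 × 6.8 = 1.836 pp.
Hours worked: 0.34 × 3.9 = 1.326 pp.
TFP growth = 11.6 − 8.388 = 3.212%.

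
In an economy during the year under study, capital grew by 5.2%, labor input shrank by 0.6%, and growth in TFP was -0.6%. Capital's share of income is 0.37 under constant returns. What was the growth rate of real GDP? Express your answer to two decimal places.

0.95%

Labor's share = 1 − 0.37 = 0.63.
Capital: 0.37 × 5.2 = 1.924 pp.
Labor input: 0.63 × (-0.6) = -0.378 pp.
Output growth = -0.6 + 1.546 = 0.946%.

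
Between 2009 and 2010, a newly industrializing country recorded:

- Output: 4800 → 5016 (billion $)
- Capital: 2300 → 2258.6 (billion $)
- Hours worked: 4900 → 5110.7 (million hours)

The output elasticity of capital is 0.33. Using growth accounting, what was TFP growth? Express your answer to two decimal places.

Output growth = (5016 − 4800) / 4800 = 4.5%.
Capital growth = (2258.6 − 2300) / 2300 = -1.8%.
Hours worked growth = (5110.7 − 4900) / 4900 = 4.3%.
Labor's share = 1 − 0.33 = 0.67.
Capital: 0.33 × (-1.8) = -0.594 pp.
Hours worked: 0.67 × 4.3 = 2.881 pp.
TFP growth = 4.5 − 2.287 = 2.213%.

TFP grew 2.21%.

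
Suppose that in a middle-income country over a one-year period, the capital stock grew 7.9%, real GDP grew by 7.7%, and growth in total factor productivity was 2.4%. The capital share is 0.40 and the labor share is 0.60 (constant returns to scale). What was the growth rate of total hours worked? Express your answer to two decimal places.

Labor's share = 1 − 0.4 = 0.6.
gY = gA + 0.4×7.9 + 0.6×g.
0.6×g = 7.7 − 2.4 − 3.16 = 2.14.
g = 2.14 / 0.6 = 3.5667%.

3.57%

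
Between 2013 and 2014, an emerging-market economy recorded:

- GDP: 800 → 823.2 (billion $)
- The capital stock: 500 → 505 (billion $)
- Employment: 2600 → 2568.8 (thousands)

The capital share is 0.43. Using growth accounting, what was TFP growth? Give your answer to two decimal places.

GDP growth = (823.2 − 800) / 800 = 2.9%.
The capital stock growth = (505 − 500) / 500 = 1%.
Employment growth = (2568.8 − 2600) / 2600 = -1.2%.
Labor's share = 1 − 0.43 = 0.57.
The capital stock: 0.43 × 1 = 0.43 pp.
Employment: 0.57 × (-1.2) = -0.684 pp.
TFP growth = 2.9 + 0.254 = 3.154%.

TFP growth was 3.15%.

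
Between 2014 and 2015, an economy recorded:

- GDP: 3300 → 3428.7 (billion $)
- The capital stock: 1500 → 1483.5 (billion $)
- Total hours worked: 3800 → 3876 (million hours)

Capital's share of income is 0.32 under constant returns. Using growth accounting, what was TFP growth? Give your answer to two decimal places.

GDP growth = (3428.7 − 3300) / 3300 = 3.9%.
The capital stock growth = (1483.5 − 1500) / 1500 = -1.1%.
Total hours worked growth = (3876 − 3800) / 3800 = 2%.
Labor's share = 1 − 0.32 = 0.68.
The capital stock: 0.32 × (-1.1) = -0.352 pp.
Total hours worked: 0.68 × 2 = 1.36 pp.
TFP growth = 3.9 − 1.008 = 2.892%.

2.89%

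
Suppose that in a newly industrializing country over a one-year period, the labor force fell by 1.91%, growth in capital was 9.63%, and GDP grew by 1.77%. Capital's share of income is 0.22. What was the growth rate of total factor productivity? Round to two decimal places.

Labor's share = 1 − 0.22 = 0.78.
Capital: 0.22 × 9.63 = 2.1186 pp.
The labor force: 0.78 × (-1.91) = -1.4898 pp.
TFP growth = 1.77 − 0.6288 = 1.1412%.

1.14%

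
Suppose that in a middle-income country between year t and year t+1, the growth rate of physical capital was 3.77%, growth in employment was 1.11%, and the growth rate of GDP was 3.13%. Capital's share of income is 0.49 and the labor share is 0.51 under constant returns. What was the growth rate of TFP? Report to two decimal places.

Labor's share = 1 − 0.49 = 0.51.
Physical capital: 0.49 × 3.77 = 1.8473 pp.
Employment: 0.51 × 1.11 = 0.5661 pp.
TFP growth = 3.13 − 2.4134 = 0.7166%.

TFP growth was 0.72%.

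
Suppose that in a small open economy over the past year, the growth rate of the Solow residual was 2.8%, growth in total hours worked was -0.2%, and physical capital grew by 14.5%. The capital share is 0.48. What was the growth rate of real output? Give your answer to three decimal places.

Real output growth was 9.656%.

Labor's share = 1 − 0.48 = 0.52.
Physical capital: 0.48 × 14.5 = 6.96 pp.
Total hours worked: 0.52 × (-0.2) = -0.104 pp.
Output growth = 2.8 + 6.856 = 9.656%.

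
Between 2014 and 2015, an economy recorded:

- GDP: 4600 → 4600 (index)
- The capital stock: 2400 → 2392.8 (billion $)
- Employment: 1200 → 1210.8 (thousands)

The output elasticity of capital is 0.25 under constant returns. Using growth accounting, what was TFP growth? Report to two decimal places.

-0.60%

GDP growth = (4600 − 4600) / 4600 = 0%.
The capital stock growth = (2392.8 − 2400) / 2400 = -0.3%.
Employment growth = (1210.8 − 1200) / 1200 = 0.9%.
Labor's share = 1 − 0.25 = 0.75.
The capital stock: 0.25 × (-0.3) = -0.075 pp.
Employment: 0.75 × 0.9 = 0.675 pp.
TFP growth = 0 − 0.6 = -0.6%.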